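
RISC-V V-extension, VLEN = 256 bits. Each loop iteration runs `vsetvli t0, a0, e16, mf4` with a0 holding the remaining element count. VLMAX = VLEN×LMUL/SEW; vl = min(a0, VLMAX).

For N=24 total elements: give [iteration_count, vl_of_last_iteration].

VLMAX = VLEN×LMUL/SEW = 256×1/4/16 = 4
24 elements at 4/iter → 6 passes, remainder 4 on the last

[iterations, last_vl] = [6, 4]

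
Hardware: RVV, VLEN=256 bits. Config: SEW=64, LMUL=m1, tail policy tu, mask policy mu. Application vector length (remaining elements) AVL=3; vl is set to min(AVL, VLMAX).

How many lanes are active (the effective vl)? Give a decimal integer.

vl = 3

VLMAX = (256 × 1) / 64 = 4 lanes
vl = min(AVL, VLMAX) = min(3, 4) = 3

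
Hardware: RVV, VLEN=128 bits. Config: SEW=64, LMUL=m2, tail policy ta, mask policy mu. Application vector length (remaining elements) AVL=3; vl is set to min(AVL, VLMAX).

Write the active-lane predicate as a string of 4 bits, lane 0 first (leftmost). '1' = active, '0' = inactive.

predicate = 1110

VLMAX = VLEN×LMUL/SEW = 128×2/64 = 4
AVL=3 ≤ VLMAX=4, so vl = 3
bits (lane 0 leftmost): 1110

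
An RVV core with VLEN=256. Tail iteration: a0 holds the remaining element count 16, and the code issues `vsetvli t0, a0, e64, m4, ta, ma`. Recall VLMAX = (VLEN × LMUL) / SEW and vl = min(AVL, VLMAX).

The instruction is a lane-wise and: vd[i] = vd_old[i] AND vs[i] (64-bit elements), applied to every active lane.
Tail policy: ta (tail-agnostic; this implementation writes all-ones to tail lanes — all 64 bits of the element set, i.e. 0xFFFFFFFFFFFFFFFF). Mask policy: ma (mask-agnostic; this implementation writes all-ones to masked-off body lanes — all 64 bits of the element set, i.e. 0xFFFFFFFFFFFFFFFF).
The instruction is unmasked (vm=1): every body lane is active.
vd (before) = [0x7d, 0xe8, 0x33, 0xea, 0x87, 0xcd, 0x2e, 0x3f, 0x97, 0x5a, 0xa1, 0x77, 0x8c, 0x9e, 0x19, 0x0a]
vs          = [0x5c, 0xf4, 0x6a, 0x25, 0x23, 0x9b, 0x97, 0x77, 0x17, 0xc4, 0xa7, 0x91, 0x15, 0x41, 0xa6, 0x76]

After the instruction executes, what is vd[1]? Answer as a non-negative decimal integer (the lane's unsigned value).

vd[1] = 224

VLMAX = VLEN×LMUL/SEW = 256×4/64 = 16
vl = min(AVL, VLMAX) = min(16, 16) = 16
[0] and(0x7d,0x5c) = 0x5c
[1] and(0xe8,0xf4) = 0xe0
[2] and(0x33,0x6a) = 0x22
[3] and(0xea,0x25) = 0x20
[4] and(0x87,0x23) = 0x03
[5] and(0xcd,0x9b) = 0x89
[6] and(0x2e,0x97) = 0x06
[7] and(0x3f,0x77) = 0x37
[8] and(0x97,0x17) = 0x17
[9] and(0x5a,0xc4) = 0x40
[10] and(0xa1,0xa7) = 0xa1
[11] and(0x77,0x91) = 0x11
[12] and(0x8c,0x15) = 0x04
[13] and(0x9e,0x41) = 0x00
[14] and(0x19,0xa6) = 0x00
[15] and(0x0a,0x76) = 0x02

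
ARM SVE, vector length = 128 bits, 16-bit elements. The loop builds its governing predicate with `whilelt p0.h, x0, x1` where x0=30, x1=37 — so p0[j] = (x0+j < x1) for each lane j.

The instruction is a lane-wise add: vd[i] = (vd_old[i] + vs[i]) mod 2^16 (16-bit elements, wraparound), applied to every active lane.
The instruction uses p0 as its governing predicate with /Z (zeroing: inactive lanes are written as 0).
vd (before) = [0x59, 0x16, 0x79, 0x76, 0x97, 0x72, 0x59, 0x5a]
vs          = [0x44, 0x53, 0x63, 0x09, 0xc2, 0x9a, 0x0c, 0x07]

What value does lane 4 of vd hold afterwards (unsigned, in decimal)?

vd[4] = 345

lane count: 128 div 16 = 8
p0[j] = (30+j < 37); true for j=0..6 → 7 lanes set
lane  0: add(0x59,0x44) ⇒ 0x9d
lane  1: add(0x16,0x53) ⇒ 0x69
lane  2: add(0x79,0x63) ⇒ 0xdc
lane  3: add(0x76,0x09) ⇒ 0x7f
lane  4: add(0x97,0xc2) ⇒ 0x159
lane  5: add(0x72,0x9a) ⇒ 0x10c
lane  6: add(0x59,0x0c) ⇒ 0x65
lane  7: tail/zero ⇒ 0x00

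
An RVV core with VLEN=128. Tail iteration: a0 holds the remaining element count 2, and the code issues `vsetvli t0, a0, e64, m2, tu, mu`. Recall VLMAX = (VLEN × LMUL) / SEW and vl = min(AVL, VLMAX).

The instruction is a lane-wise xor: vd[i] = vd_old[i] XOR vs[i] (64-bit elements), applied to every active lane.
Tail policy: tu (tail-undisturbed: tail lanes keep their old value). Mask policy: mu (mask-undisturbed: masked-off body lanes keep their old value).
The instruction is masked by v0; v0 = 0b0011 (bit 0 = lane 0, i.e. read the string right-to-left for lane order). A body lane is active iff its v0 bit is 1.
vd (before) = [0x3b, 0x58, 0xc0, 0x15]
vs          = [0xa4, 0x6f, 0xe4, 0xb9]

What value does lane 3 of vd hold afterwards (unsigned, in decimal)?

VLMAX = (128 × 2) / 64 = 4 lanes
vl ← min(2, 4) = 2
  i=0: xor(0x3b,0xa4) → 159
  i=1: xor(0x58,0x6f) → 55
  i=2: tail/keep → 192
  i=3: tail/keep → 21

vd[3] = 21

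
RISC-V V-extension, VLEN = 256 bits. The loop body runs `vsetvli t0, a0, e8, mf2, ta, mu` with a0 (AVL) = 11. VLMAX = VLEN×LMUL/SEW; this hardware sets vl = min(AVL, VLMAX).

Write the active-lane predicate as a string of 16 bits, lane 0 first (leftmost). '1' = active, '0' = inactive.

lanes per group: 256·1/2/8 = 16
vl = min(AVL, VLMAX) = min(11, 16) = 11
bits (lane 0 leftmost): 1111111111100000

predicate = 1111111111100000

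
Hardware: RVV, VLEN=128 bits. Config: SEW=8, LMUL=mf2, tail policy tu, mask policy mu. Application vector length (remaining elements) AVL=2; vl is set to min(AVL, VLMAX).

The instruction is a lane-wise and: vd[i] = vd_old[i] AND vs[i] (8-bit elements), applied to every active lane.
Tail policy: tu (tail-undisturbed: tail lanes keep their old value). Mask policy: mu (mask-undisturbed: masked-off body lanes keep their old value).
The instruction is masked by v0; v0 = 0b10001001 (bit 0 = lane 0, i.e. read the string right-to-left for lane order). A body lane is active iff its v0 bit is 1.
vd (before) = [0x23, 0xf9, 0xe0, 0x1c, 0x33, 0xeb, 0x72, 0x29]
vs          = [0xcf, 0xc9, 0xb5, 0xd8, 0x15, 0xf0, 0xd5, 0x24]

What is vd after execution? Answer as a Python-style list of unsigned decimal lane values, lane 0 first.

vd = [3, 249, 224, 28, 51, 235, 114, 41]

VLMAX = VLEN×LMUL/SEW = 128×1/2/8 = 8
vl ← min(2, 8) = 2
  i=0: and(0x23,0xcf) → 3
  i=1: mask-off/keep → 249
  i=2: tail/keep → 224
  i=3: tail/keep → 28
  i=4: tail/keep → 51
  i=5: tail/keep → 235
  i=6: tail/keep → 114
  i=7: tail/keep → 41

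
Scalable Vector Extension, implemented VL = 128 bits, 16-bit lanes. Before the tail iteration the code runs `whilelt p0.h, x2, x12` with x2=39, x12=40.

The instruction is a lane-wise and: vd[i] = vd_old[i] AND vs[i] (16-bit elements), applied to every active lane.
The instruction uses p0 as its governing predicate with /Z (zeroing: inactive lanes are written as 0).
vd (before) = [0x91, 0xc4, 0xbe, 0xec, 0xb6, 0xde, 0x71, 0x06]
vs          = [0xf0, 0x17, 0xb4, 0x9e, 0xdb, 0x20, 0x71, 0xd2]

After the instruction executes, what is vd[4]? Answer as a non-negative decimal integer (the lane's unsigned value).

vd[4] = 0

128-bit reg / 16-bit elem → 8 lanes
active while 39+j < 40, i.e. j ∈ [0,1) capped at 8 ⇒ 1
vd[0] and(0x91,0xf0) -> 0x90
vd[1] tail/zero -> 0x00
vd[2] tail/zero -> 0x00
vd[3] tail/zero -> 0x00
vd[4] tail/zero -> 0x00
vd[5] tail/zero -> 0x00
vd[6] tail/zero -> 0x00
vd[7] tail/zero -> 0x00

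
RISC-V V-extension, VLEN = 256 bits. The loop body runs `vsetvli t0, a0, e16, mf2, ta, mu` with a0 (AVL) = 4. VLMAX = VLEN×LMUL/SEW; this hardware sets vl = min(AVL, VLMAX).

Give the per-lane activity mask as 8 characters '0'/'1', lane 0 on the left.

predicate = 11110000

lanes per group: 256·1/2/16 = 8
AVL=4 ≤ VLMAX=8, so vl = 4
bits (lane 0 leftmost): 11110000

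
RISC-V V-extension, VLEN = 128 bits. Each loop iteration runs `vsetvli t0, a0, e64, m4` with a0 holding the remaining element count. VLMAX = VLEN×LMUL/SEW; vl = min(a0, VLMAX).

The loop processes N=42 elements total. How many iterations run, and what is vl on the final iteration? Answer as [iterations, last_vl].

VLMAX = VLEN×LMUL/SEW = 128×4/64 = 8
42 elements at 8/iter → 6 passes, remainder 2 on the last

[iterations, last_vl] = [6, 2]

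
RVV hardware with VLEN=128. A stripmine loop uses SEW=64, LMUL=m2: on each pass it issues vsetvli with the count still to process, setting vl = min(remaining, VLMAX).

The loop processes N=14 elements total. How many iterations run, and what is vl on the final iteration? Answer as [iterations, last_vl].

[iterations, last_vl] = [4, 2]

VLMAX = (128 × 2) / 64 = 4 lanes
N=14: ⌈14/4⌉ = 4 iters; last vl = 14 − 3×4 = 2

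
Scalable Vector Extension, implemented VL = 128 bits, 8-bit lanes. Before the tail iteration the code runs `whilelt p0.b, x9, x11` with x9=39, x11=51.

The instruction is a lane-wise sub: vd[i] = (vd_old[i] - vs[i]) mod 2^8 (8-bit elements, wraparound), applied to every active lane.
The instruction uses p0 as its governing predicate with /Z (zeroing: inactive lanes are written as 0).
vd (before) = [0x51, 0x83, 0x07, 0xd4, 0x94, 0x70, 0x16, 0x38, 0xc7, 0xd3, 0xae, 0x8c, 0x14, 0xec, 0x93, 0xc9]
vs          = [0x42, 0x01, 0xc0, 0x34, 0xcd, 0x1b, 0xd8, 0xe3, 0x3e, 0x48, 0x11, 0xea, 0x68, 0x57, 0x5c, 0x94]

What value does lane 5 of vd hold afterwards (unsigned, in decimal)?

register lanes = 128/8 = 16
p0[j] = (39+j < 51); true for j=0..11 → 12 lanes set
lane  0: sub(0x51,0x42) ⇒ 0x0f
lane  1: sub(0x83,0x01) ⇒ 0x82
lane  2: sub(0x07,0xc0) ⇒ 0x47
lane  3: sub(0xd4,0x34) ⇒ 0xa0
lane  4: sub(0x94,0xcd) ⇒ 0xc7
lane  5: sub(0x70,0x1b) ⇒ 0x55
lane  6: sub(0x16,0xd8) ⇒ 0x3e
lane  7: sub(0x38,0xe3) ⇒ 0x55
lane  8: sub(0xc7,0x3e) ⇒ 0x89
lane  9: sub(0xd3,0x48) ⇒ 0x8b
lane 10: sub(0xae,0x11) ⇒ 0x9d
lane 11: sub(0x8c,0xea) ⇒ 0xa2
lane 12: tail/zero ⇒ 0x00
lane 13: tail/zero ⇒ 0x00
lane 14: tail/zero ⇒ 0x00
lane 15: tail/zero ⇒ 0x00

vd[5] = 85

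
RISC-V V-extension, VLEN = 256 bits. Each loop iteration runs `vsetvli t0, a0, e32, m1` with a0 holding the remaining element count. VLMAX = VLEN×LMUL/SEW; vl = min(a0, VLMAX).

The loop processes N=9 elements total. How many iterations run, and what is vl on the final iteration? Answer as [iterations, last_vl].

lanes per group: 256·1/32 = 8
iterations = ceil(9/8) = 2; final-pass vl = 1

[iterations, last_vl] = [2, 1]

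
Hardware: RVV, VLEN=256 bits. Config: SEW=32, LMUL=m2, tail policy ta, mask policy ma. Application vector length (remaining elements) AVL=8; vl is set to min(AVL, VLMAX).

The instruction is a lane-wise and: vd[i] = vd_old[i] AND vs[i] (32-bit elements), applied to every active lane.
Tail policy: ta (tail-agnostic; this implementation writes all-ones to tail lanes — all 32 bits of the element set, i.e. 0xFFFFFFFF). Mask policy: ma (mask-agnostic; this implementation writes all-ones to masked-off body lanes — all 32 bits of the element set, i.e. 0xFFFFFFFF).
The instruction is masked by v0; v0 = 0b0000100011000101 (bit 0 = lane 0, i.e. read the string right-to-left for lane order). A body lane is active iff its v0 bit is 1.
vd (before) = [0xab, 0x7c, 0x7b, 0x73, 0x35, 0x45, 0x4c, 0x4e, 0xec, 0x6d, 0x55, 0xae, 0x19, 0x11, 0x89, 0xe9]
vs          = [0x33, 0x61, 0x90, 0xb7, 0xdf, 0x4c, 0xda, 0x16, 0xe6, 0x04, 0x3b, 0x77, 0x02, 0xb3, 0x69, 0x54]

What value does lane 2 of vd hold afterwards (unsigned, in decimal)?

vd[2] = 16

VLMAX = VLEN×LMUL/SEW = 256×2/32 = 16
AVL=8 ≤ VLMAX=16, so vl = 8
[0] and(0xab,0x33) = 0x23
[1] mask-off/ones = 0xffffffff
[2] and(0x7b,0x90) = 0x10
[3] mask-off/ones = 0xffffffff
[4] mask-off/ones = 0xffffffff
[5] mask-off/ones = 0xffffffff
[6] and(0x4c,0xda) = 0x48
[7] and(0x4e,0x16) = 0x06
[8] tail/ones = 0xffffffff
[9] tail/ones = 0xffffffff
[10] tail/ones = 0xffffffff
[11] tail/ones = 0xffffffff
[12] tail/ones = 0xffffffff
[13] tail/ones = 0xffffffff
[14] tail/ones = 0xffffffff
[15] tail/ones = 0xffffffff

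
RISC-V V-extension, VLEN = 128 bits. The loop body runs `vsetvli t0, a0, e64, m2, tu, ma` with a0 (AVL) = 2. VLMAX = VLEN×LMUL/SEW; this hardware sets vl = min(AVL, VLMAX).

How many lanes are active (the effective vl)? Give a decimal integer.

vl = 2

lanes per group: 128·2/64 = 4
vl = min(AVL, VLMAX) = min(2, 4) = 2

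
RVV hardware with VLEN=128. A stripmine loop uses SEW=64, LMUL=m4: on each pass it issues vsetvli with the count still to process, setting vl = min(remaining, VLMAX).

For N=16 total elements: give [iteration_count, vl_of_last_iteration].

[iterations, last_vl] = [2, 8]

lanes per group: 128·4/64 = 8
16 elements at 8/iter → 2 passes, remainder 8 on the last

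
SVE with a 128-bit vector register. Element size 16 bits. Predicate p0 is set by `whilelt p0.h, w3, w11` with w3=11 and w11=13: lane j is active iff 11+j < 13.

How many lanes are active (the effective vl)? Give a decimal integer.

lane count: 128 div 16 = 8
whilelt: lane j active iff 11+j < 13 → j < 2 → 2 active

vl = 2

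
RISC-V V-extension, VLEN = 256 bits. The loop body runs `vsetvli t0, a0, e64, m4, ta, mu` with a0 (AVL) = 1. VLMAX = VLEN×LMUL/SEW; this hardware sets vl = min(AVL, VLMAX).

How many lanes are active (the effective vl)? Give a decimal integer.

vl = 1

lanes per group: 256·4/64 = 16
AVL=1 ≤ VLMAX=16, so vl = 1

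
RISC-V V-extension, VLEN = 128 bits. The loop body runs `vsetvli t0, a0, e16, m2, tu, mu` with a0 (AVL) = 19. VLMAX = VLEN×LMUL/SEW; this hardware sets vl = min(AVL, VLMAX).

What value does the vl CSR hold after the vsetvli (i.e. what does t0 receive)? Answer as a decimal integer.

vl = 16

VLMAX = VLEN×LMUL/SEW = 128×2/16 = 16
vl ← min(19, 16) = 16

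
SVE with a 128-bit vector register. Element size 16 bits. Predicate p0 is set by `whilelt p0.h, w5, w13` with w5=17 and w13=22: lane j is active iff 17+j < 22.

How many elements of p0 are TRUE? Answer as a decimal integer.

128-bit reg / 16-bit elem → 8 lanes
p0[j] = (17+j < 22); true for j=0..4 → 5 lanes set

vl = 5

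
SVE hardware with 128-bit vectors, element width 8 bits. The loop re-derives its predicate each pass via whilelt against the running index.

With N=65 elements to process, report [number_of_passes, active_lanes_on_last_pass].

[iterations, last_vl] = [5, 1]

128-bit reg / 8-bit elem → 16 lanes
65 elements at 16/iter → 5 passes, remainder 1 on the last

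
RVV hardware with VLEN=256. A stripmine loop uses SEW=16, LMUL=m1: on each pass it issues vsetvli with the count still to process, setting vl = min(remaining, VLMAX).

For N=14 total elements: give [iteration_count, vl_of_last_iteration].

lanes per group: 256·1/16 = 16
14 elements at 16/iter → 1 passes, remainder 14 on the last

[iterations, last_vl] = [1, 14]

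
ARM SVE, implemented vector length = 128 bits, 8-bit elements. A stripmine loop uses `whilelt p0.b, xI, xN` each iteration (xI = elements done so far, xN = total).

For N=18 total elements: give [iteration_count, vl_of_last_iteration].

[iterations, last_vl] = [2, 2]

register lanes = 128/8 = 16
N=18: ⌈18/16⌉ = 2 iters; last vl = 18 − 1×16 = 2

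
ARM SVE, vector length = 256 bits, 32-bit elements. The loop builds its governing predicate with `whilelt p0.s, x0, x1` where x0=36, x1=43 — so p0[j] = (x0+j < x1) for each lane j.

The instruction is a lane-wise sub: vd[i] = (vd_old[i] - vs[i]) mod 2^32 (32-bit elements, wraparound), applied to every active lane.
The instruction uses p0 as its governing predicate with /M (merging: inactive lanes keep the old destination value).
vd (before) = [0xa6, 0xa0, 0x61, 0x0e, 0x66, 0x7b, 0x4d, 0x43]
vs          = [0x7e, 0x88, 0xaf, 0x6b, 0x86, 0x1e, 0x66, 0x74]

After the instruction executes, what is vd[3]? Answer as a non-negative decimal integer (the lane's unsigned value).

256-bit reg / 32-bit elem → 8 lanes
active while 36+j < 43, i.e. j ∈ [0,7) capped at 8 ⇒ 7
[0] sub(0xa6,0x7e) = 0x28
[1] sub(0xa0,0x88) = 0x18
[2] sub(0x61,0xaf) = 0xffffffb2
[3] sub(0x0e,0x6b) = 0xffffffa3
[4] sub(0x66,0x86) = 0xffffffe0
[5] sub(0x7b,0x1e) = 0x5d
[6] sub(0x4d,0x66) = 0xffffffe7
[7] tail/keep = 0x43

vd[3] = 4294967203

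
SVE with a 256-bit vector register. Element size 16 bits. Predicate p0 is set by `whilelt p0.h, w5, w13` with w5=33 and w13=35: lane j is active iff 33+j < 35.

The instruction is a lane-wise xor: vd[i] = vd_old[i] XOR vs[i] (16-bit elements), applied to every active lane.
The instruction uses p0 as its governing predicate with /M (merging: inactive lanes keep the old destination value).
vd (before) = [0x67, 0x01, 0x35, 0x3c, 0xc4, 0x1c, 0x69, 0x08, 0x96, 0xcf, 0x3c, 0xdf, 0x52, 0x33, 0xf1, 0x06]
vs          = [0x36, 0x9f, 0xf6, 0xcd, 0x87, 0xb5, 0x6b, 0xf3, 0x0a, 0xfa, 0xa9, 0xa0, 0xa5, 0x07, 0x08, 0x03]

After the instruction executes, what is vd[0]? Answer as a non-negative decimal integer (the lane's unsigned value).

256-bit reg / 16-bit elem → 16 lanes
p0[j] = (33+j < 35); true for j=0..1 → 2 lanes set
vd[0] xor(0x67,0x36) -> 0x51
vd[1] xor(0x01,0x9f) -> 0x9e
vd[2] tail/keep -> 0x35
vd[3] tail/keep -> 0x3c
vd[4] tail/keep -> 0xc4
vd[5] tail/keep -> 0x1c
vd[6] tail/keep -> 0x69
vd[7] tail/keep -> 0x08
vd[8] tail/keep -> 0x96
vd[9] tail/keep -> 0xcf
vd[10] tail/keep -> 0x3c
vd[11] tail/keep -> 0xdf
vd[12] tail/keep -> 0x52
vd[13] tail/keep -> 0x33
vd[14] tail/keep -> 0xf1
vd[15] tail/keep -> 0x06

vd[0] = 81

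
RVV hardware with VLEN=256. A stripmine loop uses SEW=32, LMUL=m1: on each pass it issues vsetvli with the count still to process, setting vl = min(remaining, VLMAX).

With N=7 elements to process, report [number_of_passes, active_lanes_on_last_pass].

VLMAX = (256 × 1) / 32 = 8 lanes
iterations = ceil(7/8) = 1; final-pass vl = 7

[iterations, last_vl] = [1, 7]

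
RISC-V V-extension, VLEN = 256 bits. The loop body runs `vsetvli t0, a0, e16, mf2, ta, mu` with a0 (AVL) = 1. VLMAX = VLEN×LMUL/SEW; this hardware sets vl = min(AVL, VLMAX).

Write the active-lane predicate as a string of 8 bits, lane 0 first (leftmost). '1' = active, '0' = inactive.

lanes per group: 256·1/2/16 = 8
vl ← min(1, 8) = 1
bits (lane 0 leftmost): 10000000

predicate = 10000000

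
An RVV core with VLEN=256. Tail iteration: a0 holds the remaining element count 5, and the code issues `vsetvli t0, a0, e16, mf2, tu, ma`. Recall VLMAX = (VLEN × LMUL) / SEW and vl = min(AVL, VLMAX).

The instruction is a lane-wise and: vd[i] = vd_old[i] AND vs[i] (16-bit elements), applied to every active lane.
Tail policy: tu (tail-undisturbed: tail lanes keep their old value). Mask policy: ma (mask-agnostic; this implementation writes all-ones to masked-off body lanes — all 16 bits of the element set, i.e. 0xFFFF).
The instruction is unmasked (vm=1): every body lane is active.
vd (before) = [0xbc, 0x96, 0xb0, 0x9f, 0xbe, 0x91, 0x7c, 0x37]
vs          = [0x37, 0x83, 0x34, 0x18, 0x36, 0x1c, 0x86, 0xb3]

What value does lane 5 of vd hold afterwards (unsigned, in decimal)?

vd[5] = 145

lanes per group: 256·1/2/16 = 8
AVL=5 ≤ VLMAX=8, so vl = 5
[0] and(0xbc,0x37) = 0x34
[1] and(0x96,0x83) = 0x82
[2] and(0xb0,0x34) = 0x30
[3] and(0x9f,0x18) = 0x18
[4] and(0xbe,0x36) = 0x36
[5] tail/keep = 0x91
[6] tail/keep = 0x7c
[7] tail/keep = 0x37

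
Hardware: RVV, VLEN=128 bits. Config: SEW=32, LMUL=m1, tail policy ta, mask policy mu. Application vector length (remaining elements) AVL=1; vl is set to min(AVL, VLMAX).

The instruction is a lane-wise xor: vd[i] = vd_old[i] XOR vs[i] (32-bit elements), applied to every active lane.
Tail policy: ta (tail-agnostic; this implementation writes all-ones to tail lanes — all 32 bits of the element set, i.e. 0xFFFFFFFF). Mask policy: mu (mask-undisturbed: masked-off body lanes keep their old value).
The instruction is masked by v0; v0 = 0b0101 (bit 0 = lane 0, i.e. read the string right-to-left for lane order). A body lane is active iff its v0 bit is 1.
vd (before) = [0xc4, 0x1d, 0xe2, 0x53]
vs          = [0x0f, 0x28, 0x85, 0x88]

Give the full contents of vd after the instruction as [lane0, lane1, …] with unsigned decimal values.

vd = [203, 4294967295, 4294967295, 4294967295]

VLMAX = (128 × 1) / 32 = 4 lanes
vl ← min(1, 4) = 1
[0] xor(0xc4,0x0f) = 0xcb
[1] tail/ones = 0xffffffff
[2] tail/ones = 0xffffffff
[3] tail/ones = 0xffffffff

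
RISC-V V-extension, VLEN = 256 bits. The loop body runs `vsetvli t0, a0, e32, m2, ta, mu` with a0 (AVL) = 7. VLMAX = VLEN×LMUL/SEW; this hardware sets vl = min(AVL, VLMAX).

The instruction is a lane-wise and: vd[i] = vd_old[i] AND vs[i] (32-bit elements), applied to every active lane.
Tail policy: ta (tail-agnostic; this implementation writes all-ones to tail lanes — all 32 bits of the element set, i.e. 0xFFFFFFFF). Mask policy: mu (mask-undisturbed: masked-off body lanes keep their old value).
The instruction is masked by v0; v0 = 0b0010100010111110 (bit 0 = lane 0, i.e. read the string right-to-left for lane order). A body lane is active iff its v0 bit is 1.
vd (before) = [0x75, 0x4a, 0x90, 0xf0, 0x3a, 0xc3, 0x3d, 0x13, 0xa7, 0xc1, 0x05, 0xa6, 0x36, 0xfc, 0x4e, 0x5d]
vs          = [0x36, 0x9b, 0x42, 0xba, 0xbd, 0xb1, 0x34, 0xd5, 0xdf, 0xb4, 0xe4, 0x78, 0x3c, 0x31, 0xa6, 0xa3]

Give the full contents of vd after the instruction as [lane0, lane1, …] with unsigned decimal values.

vd = [117, 10, 0, 176, 56, 129, 61, 4294967295, 4294967295, 4294967295, 4294967295, 4294967295, 4294967295, 4294967295, 4294967295, 4294967295]

lanes per group: 256·2/32 = 16
vl ← min(7, 16) = 7
vd[0] mask-off/keep -> 0x75
vd[1] and(0x4a,0x9b) -> 0x0a
vd[2] and(0x90,0x42) -> 0x00
vd[3] and(0xf0,0xba) -> 0xb0
vd[4] and(0x3a,0xbd) -> 0x38
vd[5] and(0xc3,0xb1) -> 0x81
vd[6] mask-off/keep -> 0x3d
vd[7] tail/ones -> 0xffffffff
vd[8] tail/ones -> 0xffffffff
vd[9] tail/ones -> 0xffffffff
vd[10] tail/ones -> 0xffffffff
vd[11] tail/ones -> 0xffffffff
vd[12] tail/ones -> 0xffffffff
vd[13] tail/ones -> 0xffffffff
vd[14] tail/ones -> 0xffffffff
vd[15] tail/ones -> 0xffffffff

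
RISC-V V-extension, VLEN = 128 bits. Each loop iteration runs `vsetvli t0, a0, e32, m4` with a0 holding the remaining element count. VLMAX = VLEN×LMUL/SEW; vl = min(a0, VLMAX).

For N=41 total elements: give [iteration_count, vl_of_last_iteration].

[iterations, last_vl] = [3, 9]

lanes per group: 128·4/32 = 16
41 elements at 16/iter → 3 passes, remainder 9 on the last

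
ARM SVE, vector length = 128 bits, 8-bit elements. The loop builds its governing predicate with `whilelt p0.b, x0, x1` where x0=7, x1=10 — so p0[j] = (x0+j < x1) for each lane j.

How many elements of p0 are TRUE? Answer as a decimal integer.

register lanes = 128/8 = 16
active while 7+j < 10, i.e. j ∈ [0,3) capped at 16 ⇒ 3

vl = 3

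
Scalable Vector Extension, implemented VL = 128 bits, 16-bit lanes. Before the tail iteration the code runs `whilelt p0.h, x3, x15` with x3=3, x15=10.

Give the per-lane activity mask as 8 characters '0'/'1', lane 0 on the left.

register lanes = 128/16 = 8
whilelt: lane j active iff 3+j < 10 → j < 7 → 7 active
bits (lane 0 leftmost): 11111110

predicate = 11111110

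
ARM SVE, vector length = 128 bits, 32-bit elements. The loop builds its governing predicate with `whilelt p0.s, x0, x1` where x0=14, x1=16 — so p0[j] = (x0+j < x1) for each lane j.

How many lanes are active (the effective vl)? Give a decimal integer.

lane count: 128 div 32 = 4
whilelt: lane j active iff 14+j < 16 → j < 2 → 2 active

vl = 2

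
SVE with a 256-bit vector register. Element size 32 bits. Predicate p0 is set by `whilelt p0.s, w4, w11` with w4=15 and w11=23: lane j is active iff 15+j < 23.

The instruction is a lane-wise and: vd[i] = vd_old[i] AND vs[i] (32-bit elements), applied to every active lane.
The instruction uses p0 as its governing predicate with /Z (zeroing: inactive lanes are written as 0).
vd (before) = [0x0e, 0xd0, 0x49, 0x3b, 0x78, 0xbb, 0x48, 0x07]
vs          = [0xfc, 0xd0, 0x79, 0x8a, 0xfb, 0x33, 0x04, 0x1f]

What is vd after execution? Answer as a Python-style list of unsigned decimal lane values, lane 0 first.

lane count: 256 div 32 = 8
p0[j] = (15+j < 23); true for j=0..7 → 8 lanes set
[0] and(0x0e,0xfc) = 0x0c
[1] and(0xd0,0xd0) = 0xd0
[2] and(0x49,0x79) = 0x49
[3] and(0x3b,0x8a) = 0x0a
[4] and(0x78,0xfb) = 0x78
[5] and(0xbb,0x33) = 0x33
[6] and(0x48,0x04) = 0x00
[7] and(0x07,0x1f) = 0x07

vd = [12, 208, 73, 10, 120, 51, 0, 7]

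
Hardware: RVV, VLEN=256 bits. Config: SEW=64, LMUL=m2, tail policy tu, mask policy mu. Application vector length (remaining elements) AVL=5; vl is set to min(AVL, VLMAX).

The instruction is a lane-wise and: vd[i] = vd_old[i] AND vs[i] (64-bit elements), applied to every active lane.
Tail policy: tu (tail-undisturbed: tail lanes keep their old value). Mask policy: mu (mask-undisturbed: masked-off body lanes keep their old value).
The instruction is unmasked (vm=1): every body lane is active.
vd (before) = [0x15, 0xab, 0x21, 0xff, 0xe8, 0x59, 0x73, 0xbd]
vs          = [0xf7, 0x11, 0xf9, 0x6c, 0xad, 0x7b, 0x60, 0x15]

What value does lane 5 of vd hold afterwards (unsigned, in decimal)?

VLMAX = VLEN×LMUL/SEW = 256×2/64 = 8
vl ← min(5, 8) = 5
vd[0] and(0x15,0xf7) -> 0x15
vd[1] and(0xab,0x11) -> 0x01
vd[2] and(0x21,0xf9) -> 0x21
vd[3] and(0xff,0x6c) -> 0x6c
vd[4] and(0xe8,0xad) -> 0xa8
vd[5] tail/keep -> 0x59
vd[6] tail/keep -> 0x73
vd[7] tail/keep -> 0xbd

vd[5] = 89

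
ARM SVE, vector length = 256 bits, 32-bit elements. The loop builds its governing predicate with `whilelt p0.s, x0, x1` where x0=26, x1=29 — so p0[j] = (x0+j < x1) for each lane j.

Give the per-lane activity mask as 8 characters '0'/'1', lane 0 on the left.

predicate = 11100000

lane count: 256 div 32 = 8
whilelt: lane j active iff 26+j < 29 → j < 3 → 3 active
bits (lane 0 leftmost): 11100000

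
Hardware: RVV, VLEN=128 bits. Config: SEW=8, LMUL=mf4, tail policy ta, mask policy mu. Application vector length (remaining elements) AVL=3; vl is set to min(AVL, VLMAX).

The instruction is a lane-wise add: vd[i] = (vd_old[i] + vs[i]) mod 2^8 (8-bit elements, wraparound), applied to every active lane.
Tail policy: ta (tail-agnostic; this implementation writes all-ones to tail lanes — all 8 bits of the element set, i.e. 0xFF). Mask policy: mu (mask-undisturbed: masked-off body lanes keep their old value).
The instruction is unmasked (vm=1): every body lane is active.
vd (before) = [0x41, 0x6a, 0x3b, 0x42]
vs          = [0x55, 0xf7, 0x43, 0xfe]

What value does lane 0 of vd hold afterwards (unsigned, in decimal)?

lanes per group: 128·1/4/8 = 4
vl = min(AVL, VLMAX) = min(3, 4) = 3
vd[0] add(0x41,0x55) -> 0x96
vd[1] add(0x6a,0xf7) -> 0x61
vd[2] add(0x3b,0x43) -> 0x7e
vd[3] tail/ones -> 0xff

vd[0] = 150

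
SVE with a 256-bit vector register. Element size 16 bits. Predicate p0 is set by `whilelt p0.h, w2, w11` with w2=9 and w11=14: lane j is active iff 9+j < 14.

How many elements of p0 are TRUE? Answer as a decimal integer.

lane count: 256 div 16 = 16
p0[j] = (9+j < 14); true for j=0..4 → 5 lanes set

vl = 5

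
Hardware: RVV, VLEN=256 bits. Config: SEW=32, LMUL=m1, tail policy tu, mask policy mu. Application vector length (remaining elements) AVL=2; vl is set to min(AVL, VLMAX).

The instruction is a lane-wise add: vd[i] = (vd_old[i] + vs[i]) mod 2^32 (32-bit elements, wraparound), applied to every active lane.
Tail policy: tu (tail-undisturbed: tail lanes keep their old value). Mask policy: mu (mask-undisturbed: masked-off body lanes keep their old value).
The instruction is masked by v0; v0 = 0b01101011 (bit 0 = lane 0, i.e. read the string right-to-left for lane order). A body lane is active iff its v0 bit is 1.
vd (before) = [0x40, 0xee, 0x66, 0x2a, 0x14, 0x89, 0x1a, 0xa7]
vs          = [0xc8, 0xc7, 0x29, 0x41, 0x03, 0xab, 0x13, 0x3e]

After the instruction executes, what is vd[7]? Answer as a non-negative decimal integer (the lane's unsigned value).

vd[7] = 167

VLMAX = VLEN×LMUL/SEW = 256×1/32 = 8
vl = min(AVL, VLMAX) = min(2, 8) = 2
  i=0: add(0x40,0xc8) → 264
  i=1: add(0xee,0xc7) → 437
  i=2: tail/keep → 102
  i=3: tail/keep → 42
  i=4: tail/keep → 20
  i=5: tail/keep → 137
  i=6: tail/keep → 26
  i=7: tail/keep → 167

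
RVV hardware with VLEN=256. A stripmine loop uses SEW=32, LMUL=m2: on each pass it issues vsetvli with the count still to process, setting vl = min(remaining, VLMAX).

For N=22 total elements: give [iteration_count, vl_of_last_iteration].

lanes per group: 256·2/32 = 16
22 elements at 16/iter → 2 passes, remainder 6 on the last

[iterations, last_vl] = [2, 6]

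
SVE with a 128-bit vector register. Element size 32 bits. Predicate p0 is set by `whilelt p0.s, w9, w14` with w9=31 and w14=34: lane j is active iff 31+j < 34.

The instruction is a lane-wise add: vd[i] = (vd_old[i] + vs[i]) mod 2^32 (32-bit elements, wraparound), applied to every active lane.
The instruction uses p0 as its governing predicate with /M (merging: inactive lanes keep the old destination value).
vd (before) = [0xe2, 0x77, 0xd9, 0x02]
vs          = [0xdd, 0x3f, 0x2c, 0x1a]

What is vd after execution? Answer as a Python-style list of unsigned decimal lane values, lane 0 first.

register lanes = 128/32 = 4
active while 31+j < 34, i.e. j ∈ [0,3) capped at 4 ⇒ 3
[0] add(0xe2,0xdd) = 0x1bf
[1] add(0x77,0x3f) = 0xb6
[2] add(0xd9,0x2c) = 0x105
[3] tail/keep = 0x02

vd = [447, 182, 261, 2]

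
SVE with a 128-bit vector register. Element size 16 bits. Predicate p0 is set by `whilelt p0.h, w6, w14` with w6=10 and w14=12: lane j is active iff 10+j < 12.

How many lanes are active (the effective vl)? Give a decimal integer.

vl = 2

register lanes = 128/16 = 8
whilelt: lane j active iff 10+j < 12 → j < 2 → 2 active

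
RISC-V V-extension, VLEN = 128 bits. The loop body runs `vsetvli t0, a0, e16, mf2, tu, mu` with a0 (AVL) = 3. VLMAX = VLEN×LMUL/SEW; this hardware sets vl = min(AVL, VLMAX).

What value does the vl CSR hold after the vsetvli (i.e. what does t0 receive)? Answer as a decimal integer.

vl = 3

lanes per group: 128·1/2/16 = 4
vl = min(AVL, VLMAX) = min(3, 4) = 3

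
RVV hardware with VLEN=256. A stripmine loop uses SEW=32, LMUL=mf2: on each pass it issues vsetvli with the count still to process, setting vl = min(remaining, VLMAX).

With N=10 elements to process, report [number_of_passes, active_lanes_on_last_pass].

VLMAX = (256 × 1/2) / 32 = 4 lanes
iterations = ceil(10/4) = 3; final-pass vl = 2

[iterations, last_vl] = [3, 2]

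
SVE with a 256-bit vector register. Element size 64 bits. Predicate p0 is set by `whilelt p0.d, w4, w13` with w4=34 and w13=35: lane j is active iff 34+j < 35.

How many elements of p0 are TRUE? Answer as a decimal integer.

vl = 1

lane count: 256 div 64 = 4
active while 34+j < 35, i.e. j ∈ [0,1) capped at 4 ⇒ 1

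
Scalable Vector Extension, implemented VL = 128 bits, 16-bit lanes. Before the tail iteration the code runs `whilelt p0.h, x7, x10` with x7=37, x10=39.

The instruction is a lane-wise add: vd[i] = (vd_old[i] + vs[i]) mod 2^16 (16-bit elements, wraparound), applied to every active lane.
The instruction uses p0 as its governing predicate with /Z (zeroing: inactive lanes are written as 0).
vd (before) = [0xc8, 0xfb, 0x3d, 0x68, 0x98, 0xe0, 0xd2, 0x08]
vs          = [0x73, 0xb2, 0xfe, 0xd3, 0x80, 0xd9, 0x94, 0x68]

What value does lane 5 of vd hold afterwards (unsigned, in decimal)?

lane count: 128 div 16 = 8
active while 37+j < 39, i.e. j ∈ [0,2) capped at 8 ⇒ 2
vd[0] add(0xc8,0x73) -> 0x13b
vd[1] add(0xfb,0xb2) -> 0x1ad
vd[2] tail/zero -> 0x00
vd[3] tail/zero -> 0x00
vd[4] tail/zero -> 0x00
vd[5] tail/zero -> 0x00
vd[6] tail/zero -> 0x00
vd[7] tail/zero -> 0x00

vd[5] = 0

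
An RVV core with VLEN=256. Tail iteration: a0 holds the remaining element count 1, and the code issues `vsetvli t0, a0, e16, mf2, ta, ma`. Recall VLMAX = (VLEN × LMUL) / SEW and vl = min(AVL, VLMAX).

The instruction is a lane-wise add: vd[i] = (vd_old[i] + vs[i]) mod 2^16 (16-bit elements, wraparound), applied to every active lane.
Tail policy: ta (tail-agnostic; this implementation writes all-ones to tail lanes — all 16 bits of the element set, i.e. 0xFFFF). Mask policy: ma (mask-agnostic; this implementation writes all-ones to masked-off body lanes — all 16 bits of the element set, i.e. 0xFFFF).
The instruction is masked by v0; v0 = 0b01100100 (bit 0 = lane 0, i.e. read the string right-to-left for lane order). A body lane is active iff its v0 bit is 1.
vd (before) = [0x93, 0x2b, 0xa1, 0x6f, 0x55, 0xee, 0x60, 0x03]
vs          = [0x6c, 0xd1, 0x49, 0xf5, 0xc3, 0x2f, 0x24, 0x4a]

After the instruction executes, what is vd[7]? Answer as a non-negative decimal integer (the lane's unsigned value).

vd[7] = 65535

VLMAX = VLEN×LMUL/SEW = 256×1/2/16 = 8
vl ← min(1, 8) = 1
  i=0: mask-off/ones → 65535
  i=1: tail/ones → 65535
  i=2: tail/ones → 65535
  i=3: tail/ones → 65535
  i=4: tail/ones → 65535
  i=5: tail/ones → 65535
  i=6: tail/ones → 65535
  i=7: tail/ones → 65535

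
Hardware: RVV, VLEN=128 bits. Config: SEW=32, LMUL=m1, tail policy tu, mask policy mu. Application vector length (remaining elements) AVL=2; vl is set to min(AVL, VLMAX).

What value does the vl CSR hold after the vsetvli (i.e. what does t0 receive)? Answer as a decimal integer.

vl = 2

VLMAX = VLEN×LMUL/SEW = 128×1/32 = 4
vl = min(AVL, VLMAX) = min(2, 4) = 2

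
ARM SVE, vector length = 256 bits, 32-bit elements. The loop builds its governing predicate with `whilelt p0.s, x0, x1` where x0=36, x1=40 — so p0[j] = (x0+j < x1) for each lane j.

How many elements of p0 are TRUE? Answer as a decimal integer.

register lanes = 256/32 = 8
active while 36+j < 40, i.e. j ∈ [0,4) capped at 8 ⇒ 4

vl = 4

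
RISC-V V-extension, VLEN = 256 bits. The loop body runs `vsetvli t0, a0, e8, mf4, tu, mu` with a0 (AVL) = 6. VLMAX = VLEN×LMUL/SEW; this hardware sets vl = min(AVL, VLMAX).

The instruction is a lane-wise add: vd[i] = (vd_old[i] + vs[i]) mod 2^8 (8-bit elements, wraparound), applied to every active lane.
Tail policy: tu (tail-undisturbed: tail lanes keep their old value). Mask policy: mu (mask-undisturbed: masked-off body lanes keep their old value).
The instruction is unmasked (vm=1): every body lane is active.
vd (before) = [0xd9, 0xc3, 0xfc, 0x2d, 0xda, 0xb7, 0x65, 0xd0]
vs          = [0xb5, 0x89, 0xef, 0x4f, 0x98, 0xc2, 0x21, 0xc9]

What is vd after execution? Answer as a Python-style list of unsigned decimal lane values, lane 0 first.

vd = [142, 76, 235, 124, 114, 121, 101, 208]

lanes per group: 256·1/4/8 = 8
AVL=6 ≤ VLMAX=8, so vl = 6
lane  0: add(0xd9,0xb5) ⇒ 0x8e
lane  1: add(0xc3,0x89) ⇒ 0x4c
lane  2: add(0xfc,0xef) ⇒ 0xeb
lane  3: add(0x2d,0x4f) ⇒ 0x7c
lane  4: add(0xda,0x98) ⇒ 0x72
lane  5: add(0xb7,0xc2) ⇒ 0x79
lane  6: tail/keep ⇒ 0x65
lane  7: tail/keep ⇒ 0xd0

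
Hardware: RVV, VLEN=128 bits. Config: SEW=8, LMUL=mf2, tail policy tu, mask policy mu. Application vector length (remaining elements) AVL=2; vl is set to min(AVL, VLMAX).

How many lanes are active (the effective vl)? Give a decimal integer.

lanes per group: 128·1/2/8 = 8
vl ← min(2, 8) = 2

vl = 2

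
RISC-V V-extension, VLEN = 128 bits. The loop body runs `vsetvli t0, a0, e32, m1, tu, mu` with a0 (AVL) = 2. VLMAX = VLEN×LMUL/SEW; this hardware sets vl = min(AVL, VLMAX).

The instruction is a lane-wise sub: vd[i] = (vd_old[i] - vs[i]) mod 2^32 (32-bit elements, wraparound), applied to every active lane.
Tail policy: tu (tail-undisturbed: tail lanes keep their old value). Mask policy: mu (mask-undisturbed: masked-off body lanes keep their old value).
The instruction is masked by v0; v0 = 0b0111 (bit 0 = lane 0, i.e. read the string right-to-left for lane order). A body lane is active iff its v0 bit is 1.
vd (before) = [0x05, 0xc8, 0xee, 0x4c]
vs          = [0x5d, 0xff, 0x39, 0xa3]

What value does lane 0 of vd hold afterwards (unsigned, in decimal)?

vd[0] = 4294967208

VLMAX = (128 × 1) / 32 = 4 lanes
vl = min(AVL, VLMAX) = min(2, 4) = 2
vd[0] sub(0x05,0x5d) -> 0xffffffa8
vd[1] sub(0xc8,0xff) -> 0xffffffc9
vd[2] tail/keep -> 0xee
vd[3] tail/keep -> 0x4c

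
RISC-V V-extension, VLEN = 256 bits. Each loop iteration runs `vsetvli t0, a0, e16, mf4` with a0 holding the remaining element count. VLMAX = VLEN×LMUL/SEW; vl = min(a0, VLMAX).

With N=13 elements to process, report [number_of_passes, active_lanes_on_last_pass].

[iterations, last_vl] = [4, 1]

lanes per group: 256·1/4/16 = 4
13 elements at 4/iter → 4 passes, remainder 1 on the last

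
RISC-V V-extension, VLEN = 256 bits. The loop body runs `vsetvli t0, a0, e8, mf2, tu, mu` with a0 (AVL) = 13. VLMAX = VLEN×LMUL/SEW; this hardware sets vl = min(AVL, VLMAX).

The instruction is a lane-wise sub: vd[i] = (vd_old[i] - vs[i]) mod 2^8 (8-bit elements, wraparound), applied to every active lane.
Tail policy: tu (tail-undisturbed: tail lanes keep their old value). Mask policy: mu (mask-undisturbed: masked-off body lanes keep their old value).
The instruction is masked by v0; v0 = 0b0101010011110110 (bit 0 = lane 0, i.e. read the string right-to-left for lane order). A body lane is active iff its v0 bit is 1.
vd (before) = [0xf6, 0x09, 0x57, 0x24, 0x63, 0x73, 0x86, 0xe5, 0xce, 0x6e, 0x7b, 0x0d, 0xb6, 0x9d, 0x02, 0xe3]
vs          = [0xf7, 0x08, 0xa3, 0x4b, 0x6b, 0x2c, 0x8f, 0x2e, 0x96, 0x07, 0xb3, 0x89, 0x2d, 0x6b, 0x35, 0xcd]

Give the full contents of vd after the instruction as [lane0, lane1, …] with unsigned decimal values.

VLMAX = VLEN×LMUL/SEW = 256×1/2/8 = 16
vl = min(AVL, VLMAX) = min(13, 16) = 13
vd[0] mask-off/keep -> 0xf6
vd[1] sub(0x09,0x08) -> 0x01
vd[2] sub(0x57,0xa3) -> 0xb4
vd[3] mask-off/keep -> 0x24
vd[4] sub(0x63,0x6b) -> 0xf8
vd[5] sub(0x73,0x2c) -> 0x47
vd[6] sub(0x86,0x8f) -> 0xf7
vd[7] sub(0xe5,0x2e) -> 0xb7
vd[8] mask-off/keep -> 0xce
vd[9] mask-off/keep -> 0x6e
vd[10] sub(0x7b,0xb3) -> 0xc8
vd[11] mask-off/keep -> 0x0d
vd[12] sub(0xb6,0x2d) -> 0x89
vd[13] tail/keep -> 0x9d
vd[14] tail/keep -> 0x02
vd[15] tail/keep -> 0xe3

vd = [246, 1, 180, 36, 248, 71, 247, 183, 206, 110, 200, 13, 137, 157, 2, 227]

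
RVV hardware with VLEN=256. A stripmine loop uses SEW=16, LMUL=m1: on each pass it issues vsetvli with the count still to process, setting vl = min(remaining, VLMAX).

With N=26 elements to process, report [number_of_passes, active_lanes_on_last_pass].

[iterations, last_vl] = [2, 10]

lanes per group: 256·1/16 = 16
N=26: ⌈26/16⌉ = 2 iters; last vl = 26 − 1×16 = 10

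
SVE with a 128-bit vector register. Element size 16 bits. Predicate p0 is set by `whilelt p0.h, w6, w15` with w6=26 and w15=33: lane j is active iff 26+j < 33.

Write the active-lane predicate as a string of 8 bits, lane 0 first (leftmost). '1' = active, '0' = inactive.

predicate = 11111110

128-bit reg / 16-bit elem → 8 lanes
active while 26+j < 33, i.e. j ∈ [0,7) capped at 8 ⇒ 7
bits (lane 0 leftmost): 11111110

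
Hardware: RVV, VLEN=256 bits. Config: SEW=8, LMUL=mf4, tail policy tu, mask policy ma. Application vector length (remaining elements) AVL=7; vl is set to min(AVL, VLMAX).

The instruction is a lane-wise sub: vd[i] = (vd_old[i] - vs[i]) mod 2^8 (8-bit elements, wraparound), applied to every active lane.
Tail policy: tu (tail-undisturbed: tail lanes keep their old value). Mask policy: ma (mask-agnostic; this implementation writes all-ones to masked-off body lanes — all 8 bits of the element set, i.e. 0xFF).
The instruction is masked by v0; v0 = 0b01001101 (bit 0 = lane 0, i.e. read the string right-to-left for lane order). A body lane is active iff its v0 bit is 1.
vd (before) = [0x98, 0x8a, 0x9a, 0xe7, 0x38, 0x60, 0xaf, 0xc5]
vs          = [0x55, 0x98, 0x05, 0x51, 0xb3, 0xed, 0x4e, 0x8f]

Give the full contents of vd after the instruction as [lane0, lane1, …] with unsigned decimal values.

vd = [67, 255, 149, 150, 255, 255, 97, 197]

VLMAX = VLEN×LMUL/SEW = 256×1/4/8 = 8
vl ← min(7, 8) = 7
vd[0] sub(0x98,0x55) -> 0x43
vd[1] mask-off/ones -> 0xff
vd[2] sub(0x9a,0x05) -> 0x95
vd[3] sub(0xe7,0x51) -> 0x96
vd[4] mask-off/ones -> 0xff
vd[5] mask-off/ones -> 0xff
vd[6] sub(0xaf,0x4e) -> 0x61
vd[7] tail/keep -> 0xc5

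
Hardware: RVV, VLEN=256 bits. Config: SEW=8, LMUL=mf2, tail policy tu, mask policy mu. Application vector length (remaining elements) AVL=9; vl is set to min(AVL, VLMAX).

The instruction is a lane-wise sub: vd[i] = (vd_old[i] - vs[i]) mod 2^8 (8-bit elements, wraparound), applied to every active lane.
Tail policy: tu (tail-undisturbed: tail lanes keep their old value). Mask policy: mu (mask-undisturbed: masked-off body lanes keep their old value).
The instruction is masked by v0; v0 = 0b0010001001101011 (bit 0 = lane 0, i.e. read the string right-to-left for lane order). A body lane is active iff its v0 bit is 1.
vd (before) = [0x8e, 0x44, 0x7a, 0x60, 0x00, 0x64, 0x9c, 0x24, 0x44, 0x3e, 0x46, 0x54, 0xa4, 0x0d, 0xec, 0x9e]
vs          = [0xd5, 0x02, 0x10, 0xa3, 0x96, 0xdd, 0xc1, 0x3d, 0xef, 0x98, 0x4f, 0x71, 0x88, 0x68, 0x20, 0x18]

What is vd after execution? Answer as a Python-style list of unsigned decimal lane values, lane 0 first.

VLMAX = VLEN×LMUL/SEW = 256×1/2/8 = 16
vl ← min(9, 16) = 9
vd[0] sub(0x8e,0xd5) -> 0xb9
vd[1] sub(0x44,0x02) -> 0x42
vd[2] mask-off/keep -> 0x7a
vd[3] sub(0x60,0xa3) -> 0xbd
vd[4] mask-off/keep -> 0x00
vd[5] sub(0x64,0xdd) -> 0x87
vd[6] sub(0x9c,0xc1) -> 0xdb
vd[7] mask-off/keep -> 0x24
vd[8] mask-off/keep -> 0x44
vd[9] tail/keep -> 0x3e
vd[10] tail/keep -> 0x46
vd[11] tail/keep -> 0x54
vd[12] tail/keep -> 0xa4
vd[13] tail/keep -> 0x0d
vd[14] tail/keep -> 0xec
vd[15] tail/keep -> 0x9e

vd = [185, 66, 122, 189, 0, 135, 219, 36, 68, 62, 70, 84, 164, 13, 236, 158]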